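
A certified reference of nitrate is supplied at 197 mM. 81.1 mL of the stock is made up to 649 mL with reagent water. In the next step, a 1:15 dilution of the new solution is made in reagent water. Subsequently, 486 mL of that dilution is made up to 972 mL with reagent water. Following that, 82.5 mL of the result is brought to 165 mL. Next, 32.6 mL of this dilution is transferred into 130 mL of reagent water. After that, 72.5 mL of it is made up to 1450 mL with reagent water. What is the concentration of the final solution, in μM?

4.11 μM

Overall dilution factor = 8.002 × 15 × 2 × 2 × 4.988 × 20 = 4.79 × 10⁴.
197 mM / 4.79 × 10⁴ = 4.11 × 10⁻³ mM = 4.11 μM.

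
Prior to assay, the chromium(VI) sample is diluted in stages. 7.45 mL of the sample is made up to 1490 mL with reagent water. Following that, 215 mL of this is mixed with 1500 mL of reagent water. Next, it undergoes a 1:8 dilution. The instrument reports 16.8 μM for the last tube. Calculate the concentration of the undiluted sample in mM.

Overall dilution factor = 200 × 7.977 × 8 = 1.28 × 10⁴.
Original = 16.8 μM × 1.28 × 10⁴ = 2.14 × 10⁵ μM = 214 mM.

214 mM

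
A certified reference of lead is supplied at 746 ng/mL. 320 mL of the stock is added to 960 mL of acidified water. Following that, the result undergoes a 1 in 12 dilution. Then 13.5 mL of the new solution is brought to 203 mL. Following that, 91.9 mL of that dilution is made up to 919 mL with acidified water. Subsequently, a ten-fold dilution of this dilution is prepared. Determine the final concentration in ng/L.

10.3 ng/L

Overall dilution factor = 4 × 12 × 15.04 × 10 × 10 = 7.22 × 10⁴.
746 ng/mL / 7.22 × 10⁴ = 0.0103 ng/mL = 10.3 ng/L.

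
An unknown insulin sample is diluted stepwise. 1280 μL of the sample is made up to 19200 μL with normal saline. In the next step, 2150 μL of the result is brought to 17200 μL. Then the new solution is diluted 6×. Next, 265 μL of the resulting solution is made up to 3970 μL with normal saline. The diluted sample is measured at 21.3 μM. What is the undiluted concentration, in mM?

230 mM

Overall dilution factor = 15 × 8 × 6 × 14.98 = 1.08 × 10⁴.
Original = 21.3 μM × 1.08 × 10⁴ = 2.30 × 10⁵ μM = 230 mM.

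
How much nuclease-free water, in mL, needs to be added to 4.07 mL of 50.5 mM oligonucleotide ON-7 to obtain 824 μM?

824 μM = 0.824 mM.
V₂ = C₁V₁/C₂ = 50.5 × 4.07 / 0.824 = 249 mL.
Diluent to add = V₂ − V₁ = 249 − 4.07 = 245 mL.

245 mL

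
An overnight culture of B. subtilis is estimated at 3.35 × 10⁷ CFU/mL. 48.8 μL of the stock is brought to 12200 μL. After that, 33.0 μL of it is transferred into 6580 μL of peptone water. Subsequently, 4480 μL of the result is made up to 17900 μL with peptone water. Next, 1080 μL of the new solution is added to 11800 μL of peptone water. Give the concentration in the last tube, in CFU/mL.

14.0 CFU/mL

Overall dilution factor = 250 × 200.4 × 3.996 × 11.93 = 2.39 × 10⁶.
3.35 × 10⁷ CFU/mL / 2.39 × 10⁶ = 14.0 CFU/mL.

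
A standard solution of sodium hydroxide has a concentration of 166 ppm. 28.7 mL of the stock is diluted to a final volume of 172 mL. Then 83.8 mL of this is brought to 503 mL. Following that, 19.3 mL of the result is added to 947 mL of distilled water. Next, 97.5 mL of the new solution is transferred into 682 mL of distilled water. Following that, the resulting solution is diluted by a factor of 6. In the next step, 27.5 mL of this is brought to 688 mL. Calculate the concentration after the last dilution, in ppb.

0.0768 ppb

Overall dilution factor = 5.993 × 6.002 × 50.07 × 7.995 × 6 × 25.02 = 2.16 × 10⁶.
166 ppm / 2.16 × 10⁶ = 7.68 × 10⁻⁵ ppm = 0.0768 ppb.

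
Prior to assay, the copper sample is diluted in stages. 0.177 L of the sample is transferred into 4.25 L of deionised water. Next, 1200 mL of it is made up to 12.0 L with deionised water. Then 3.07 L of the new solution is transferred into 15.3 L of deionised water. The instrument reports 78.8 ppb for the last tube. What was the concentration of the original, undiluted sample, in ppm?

118 ppm

Overall dilution factor = 25.01 × 10 × 5.984 = 1497.
Original = 78.8 ppb × 1497 = 1.18 × 10⁵ ppb = 118 ppm.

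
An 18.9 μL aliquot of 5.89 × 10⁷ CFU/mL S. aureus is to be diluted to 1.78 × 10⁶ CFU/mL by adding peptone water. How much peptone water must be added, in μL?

V₂ = C₁V₁/C₂ = 5.89 × 10⁷ × 18.9 / 1.78 × 10⁶ = 625 μL.
Diluent to add = V₂ − V₁ = 625 − 18.9 = 606 μL.

606 μL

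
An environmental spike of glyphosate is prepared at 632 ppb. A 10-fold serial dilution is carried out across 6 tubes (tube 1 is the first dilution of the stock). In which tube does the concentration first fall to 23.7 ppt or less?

tube 5

Tube n has concentration 632 ppb / 10ⁿ.
Need 10ⁿ ≥ 632 ppb / 23.7 ppt = 2.67 × 10⁴, so n ≥ 4.43.
First such tube: n = 5.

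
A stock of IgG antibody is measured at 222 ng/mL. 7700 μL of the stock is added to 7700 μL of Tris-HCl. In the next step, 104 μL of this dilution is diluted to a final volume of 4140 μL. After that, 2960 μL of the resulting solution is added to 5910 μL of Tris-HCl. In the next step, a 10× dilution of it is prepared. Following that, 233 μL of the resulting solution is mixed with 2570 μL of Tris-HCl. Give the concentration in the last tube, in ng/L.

7.73 ng/L

Overall dilution factor = 2 × 39.81 × 2.997 × 10 × 12.03 = 2.87 × 10⁴.
222 ng/mL / 2.87 × 10⁴ = 7.73 × 10⁻³ ng/mL = 7.73 ng/L.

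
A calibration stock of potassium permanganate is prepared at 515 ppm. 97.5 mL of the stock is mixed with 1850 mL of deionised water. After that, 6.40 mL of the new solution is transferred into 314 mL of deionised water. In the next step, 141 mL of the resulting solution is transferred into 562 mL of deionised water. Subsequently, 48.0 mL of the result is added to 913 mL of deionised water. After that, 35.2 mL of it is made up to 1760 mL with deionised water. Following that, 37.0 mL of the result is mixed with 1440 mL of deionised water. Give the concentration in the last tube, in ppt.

2.58 ppt

Overall dilution factor = 19.97 × 50.06 × 4.986 × 20.02 × 50 × 39.92 = 1.99 × 10⁸.
515 ppm / 1.99 × 10⁸ = 2.58 × 10⁻⁶ ppm = 2.58 ppt.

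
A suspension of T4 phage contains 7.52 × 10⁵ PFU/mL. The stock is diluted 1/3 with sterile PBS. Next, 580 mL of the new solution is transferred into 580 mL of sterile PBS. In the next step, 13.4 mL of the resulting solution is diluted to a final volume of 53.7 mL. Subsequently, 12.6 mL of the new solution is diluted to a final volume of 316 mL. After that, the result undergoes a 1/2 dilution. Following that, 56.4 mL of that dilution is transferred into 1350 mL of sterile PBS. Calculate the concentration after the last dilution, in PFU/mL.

Overall dilution factor = 3 × 2 × 4.007 × 25.08 × 2 × 24.94 = 3.01 × 10⁴.
7.52 × 10⁵ PFU/mL / 3.01 × 10⁴ = 25.0 PFU/mL.

25.0 PFU/mL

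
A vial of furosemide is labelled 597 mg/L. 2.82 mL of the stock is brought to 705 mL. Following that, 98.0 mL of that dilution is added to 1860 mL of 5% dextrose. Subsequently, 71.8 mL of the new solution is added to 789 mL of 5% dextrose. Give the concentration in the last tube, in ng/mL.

Overall dilution factor = 250 × 19.98 × 11.99 = 5.99 × 10⁴.
597 mg/L / 5.99 × 10⁴ = 9.97 × 10⁻³ mg/L = 9.97 ng/mL.

9.97 ng/mL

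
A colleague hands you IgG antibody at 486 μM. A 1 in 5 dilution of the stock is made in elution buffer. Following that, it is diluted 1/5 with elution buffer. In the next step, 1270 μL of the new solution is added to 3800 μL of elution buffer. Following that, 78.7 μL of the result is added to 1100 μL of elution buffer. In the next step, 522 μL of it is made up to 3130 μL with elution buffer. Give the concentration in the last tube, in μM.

Overall dilution factor = 5 × 5 × 3.992 × 14.98 × 5.996 = 8963.
486 μM / 8963 = 0.0542 μM.

0.0542 μM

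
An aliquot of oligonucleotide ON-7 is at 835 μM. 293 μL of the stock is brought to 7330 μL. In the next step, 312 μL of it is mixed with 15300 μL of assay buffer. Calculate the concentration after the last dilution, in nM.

Overall dilution factor = 25.02 × 50.04 = 1252.
835 μM / 1252 = 0.667 μM = 667 nM.

667 nM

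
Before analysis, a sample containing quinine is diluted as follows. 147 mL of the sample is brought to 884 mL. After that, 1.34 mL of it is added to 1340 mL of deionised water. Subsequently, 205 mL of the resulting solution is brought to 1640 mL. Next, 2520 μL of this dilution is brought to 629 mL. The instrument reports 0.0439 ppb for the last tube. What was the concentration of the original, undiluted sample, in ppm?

Overall dilution factor = 6.014 × 1001 × 8 × 249.6 = 1.20 × 10⁷.
Original = 0.0439 ppb × 1.20 × 10⁷ = 5.28 × 10⁵ ppb = 528 ppm.

528 ppm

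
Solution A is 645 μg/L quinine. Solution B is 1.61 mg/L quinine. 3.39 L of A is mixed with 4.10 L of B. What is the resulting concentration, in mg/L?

1.17 mg/L

C_B = 1.61 mg/L = 1610 μg/L.
C_mix = (C_A·V_A + C_B·V_B)/(V_A + V_B) = (645×3.39 + 1610×4.10) / 7.490 = 1173 μg/L = 1.17 mg/L.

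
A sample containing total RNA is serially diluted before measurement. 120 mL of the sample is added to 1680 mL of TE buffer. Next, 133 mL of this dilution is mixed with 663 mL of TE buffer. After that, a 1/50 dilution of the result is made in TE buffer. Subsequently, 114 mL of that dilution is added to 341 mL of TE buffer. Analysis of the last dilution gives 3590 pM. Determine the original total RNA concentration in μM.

64.3 μM

Overall dilution factor = 15 × 5.985 × 50 × 3.991 = 1.79 × 10⁴.
Original = 3590 pM × 1.79 × 10⁴ = 6.43 × 10⁷ pM = 64.3 μM.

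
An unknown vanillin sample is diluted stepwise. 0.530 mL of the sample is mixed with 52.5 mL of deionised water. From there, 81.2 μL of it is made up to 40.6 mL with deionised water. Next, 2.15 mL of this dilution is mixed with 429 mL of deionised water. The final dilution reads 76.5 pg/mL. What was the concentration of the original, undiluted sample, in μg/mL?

767 μg/mL

Overall dilution factor = 100.1 × 500 × 200.5 = 1.00 × 10⁷.
Original = 76.5 pg/mL × 1.00 × 10⁷ = 7.67 × 10⁸ pg/mL = 767 μg/mL.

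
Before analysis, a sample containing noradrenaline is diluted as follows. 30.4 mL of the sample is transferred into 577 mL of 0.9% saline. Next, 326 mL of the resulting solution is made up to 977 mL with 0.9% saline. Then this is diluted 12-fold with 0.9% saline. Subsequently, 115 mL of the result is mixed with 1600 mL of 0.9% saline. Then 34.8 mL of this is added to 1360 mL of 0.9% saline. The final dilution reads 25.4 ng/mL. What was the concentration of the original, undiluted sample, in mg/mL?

Overall dilution factor = 19.98 × 2.997 × 12 × 14.91 × 40.08 = 4.29 × 10⁵.
Original = 25.4 ng/mL × 4.29 × 10⁵ = 1.09 × 10⁷ ng/mL = 10.9 mg/mL.

10.9 mg/mL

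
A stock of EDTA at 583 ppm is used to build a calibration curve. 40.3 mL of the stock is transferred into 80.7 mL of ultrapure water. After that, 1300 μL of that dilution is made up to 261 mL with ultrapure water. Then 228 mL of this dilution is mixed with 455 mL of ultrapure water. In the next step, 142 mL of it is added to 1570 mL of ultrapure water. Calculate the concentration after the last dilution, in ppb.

Overall dilution factor = 3.002 × 200.8 × 2.996 × 12.06 = 2.18 × 10⁴.
583 ppm / 2.18 × 10⁴ = 0.0268 ppm = 26.8 ppb.

26.8 ppb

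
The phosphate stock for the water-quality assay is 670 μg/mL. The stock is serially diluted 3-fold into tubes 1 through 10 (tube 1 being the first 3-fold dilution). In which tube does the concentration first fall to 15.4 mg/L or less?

Tube n has concentration 670 μg/mL / 3ⁿ.
Need 3ⁿ ≥ 670 μg/mL / 15.4 mg/L = 43.5, so n ≥ 3.43.
First such tube: n = 4.

tube 4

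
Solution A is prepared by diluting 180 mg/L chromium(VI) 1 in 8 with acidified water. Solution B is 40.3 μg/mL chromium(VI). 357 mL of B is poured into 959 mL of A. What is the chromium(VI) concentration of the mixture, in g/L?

C_A = 180 mg/L / 8 = 22.5 mg/L.
C_B = 40.3 μg/mL = 40.3 mg/L.
C_mix = (C_A·V_A + C_B·V_B)/(V_A + V_B) = (22.5×959 + 40.3×357) / 1316 = 27.3 mg/L = 0.0273 g/L.

0.0273 g/L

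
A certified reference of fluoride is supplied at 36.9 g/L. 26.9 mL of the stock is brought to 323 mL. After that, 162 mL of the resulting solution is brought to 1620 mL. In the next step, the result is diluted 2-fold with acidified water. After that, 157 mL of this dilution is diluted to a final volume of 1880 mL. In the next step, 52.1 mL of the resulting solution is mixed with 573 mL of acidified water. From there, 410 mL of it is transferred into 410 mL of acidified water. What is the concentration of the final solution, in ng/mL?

Overall dilution factor = 12.01 × 10 × 2 × 11.97 × 12.00 × 2 = 6.90 × 10⁴.
36.9 g/L / 6.90 × 10⁴ = 5.35 × 10⁻⁴ g/L = 535 ng/mL.

535 ng/mL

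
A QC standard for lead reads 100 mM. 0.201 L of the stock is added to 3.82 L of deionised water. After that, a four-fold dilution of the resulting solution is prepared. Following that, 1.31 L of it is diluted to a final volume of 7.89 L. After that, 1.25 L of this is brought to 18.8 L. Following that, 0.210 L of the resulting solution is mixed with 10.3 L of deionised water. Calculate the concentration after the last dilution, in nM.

276 nM

Overall dilution factor = 20.00 × 4 × 6.023 × 15.04 × 50.05 = 3.63 × 10⁵.
100 mM / 3.63 × 10⁵ = 2.76 × 10⁻⁴ mM = 276 nM.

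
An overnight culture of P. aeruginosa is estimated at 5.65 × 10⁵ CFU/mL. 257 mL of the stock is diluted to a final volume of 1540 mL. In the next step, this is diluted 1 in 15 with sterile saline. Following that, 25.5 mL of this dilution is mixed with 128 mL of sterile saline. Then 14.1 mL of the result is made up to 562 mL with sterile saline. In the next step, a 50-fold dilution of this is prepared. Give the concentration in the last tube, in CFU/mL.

0.524 CFU/mL

Overall dilution factor = 5.992 × 15 × 6.020 × 39.86 × 50 = 1.08 × 10⁶.
5.65 × 10⁵ CFU/mL / 1.08 × 10⁶ = 0.524 CFU/mL.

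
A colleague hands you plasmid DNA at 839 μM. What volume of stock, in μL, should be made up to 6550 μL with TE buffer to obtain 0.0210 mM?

164 μL

0.0210 mM = 21.0 μM.
V₁ = C₂V₂/C₁ = 21.0 × 6550 / 839 = 164 μL.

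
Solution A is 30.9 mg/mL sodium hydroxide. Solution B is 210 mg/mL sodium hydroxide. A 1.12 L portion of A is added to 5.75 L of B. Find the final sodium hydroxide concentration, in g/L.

C_mix = (C_A·V_A + C_B·V_B)/(V_A + V_B) = (30.9×1.12 + 210×5.75) / 6.870 = 181 mg/mL = 181 g/L.

181 g/L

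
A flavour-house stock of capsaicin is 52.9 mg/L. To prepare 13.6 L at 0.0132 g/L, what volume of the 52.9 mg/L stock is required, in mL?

3390 mL

0.0132 g/L = 13.2 mg/L.
V₁ = C₂V₂/C₁ = 13.2 × 13.6 / 52.9 = 3.39 L = 3390 mL.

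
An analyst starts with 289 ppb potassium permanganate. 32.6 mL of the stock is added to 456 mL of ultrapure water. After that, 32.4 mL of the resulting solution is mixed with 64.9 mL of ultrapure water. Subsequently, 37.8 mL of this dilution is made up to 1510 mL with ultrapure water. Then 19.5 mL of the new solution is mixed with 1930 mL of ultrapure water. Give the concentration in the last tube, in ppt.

1.61 ppt

Overall dilution factor = 14.99 × 3.003 × 39.95 × 99.97 = 1.80 × 10⁵.
289 ppb / 1.80 × 10⁵ = 1.61 × 10⁻³ ppb = 1.61 ppt.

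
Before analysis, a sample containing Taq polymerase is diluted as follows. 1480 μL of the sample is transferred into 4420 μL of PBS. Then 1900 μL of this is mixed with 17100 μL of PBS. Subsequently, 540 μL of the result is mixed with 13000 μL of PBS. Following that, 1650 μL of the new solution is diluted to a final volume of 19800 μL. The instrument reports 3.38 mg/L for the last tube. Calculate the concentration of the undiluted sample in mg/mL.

Overall dilution factor = 3.986 × 10 × 25.07 × 12 = 1.20 × 10⁴.
Original = 3.38 mg/L × 1.20 × 10⁴ = 4.05 × 10⁴ mg/L = 40.5 mg/mL.

40.5 mg/mL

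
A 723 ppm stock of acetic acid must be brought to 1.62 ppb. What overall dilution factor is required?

Factor = C₀/C_target = 723 ppm / 1.62 ppb = 4.46 × 10⁵.

4.46 × 10⁵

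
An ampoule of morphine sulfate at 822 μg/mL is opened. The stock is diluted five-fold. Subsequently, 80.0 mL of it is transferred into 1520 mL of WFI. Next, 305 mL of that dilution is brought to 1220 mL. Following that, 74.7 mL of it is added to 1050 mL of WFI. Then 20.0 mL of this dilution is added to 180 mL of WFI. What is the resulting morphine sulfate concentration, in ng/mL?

Overall dilution factor = 5 × 20 × 4 × 15.06 × 10 = 6.02 × 10⁴.
822 μg/mL / 6.02 × 10⁴ = 0.0136 μg/mL = 13.6 ng/mL.

13.6 ng/mL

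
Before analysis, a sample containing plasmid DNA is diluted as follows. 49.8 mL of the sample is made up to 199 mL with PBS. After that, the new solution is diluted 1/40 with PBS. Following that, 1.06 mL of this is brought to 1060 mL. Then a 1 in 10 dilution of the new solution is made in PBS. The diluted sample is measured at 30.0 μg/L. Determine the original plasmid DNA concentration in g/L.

Overall dilution factor = 3.996 × 40 × 1000 × 10 = 1.60 × 10⁶.
Original = 30.0 μg/L × 1.60 × 10⁶ = 4.80 × 10⁷ μg/L = 48.0 g/L.

48.0 g/L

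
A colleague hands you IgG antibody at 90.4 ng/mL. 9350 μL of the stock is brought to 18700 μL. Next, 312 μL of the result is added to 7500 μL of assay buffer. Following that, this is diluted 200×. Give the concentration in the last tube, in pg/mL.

Overall dilution factor = 2 × 25.04 × 200 = 1.00 × 10⁴.
90.4 ng/mL / 1.00 × 10⁴ = 9.03 × 10⁻³ ng/mL = 9.03 pg/mL.

9.03 pg/mL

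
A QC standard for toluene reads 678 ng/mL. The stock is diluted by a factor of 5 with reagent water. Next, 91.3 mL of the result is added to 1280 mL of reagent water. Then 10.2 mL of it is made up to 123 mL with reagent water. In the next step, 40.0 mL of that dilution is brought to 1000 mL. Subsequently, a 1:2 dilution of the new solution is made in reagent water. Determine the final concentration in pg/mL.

15.0 pg/mL

Overall dilution factor = 5 × 15.02 × 12.06 × 25 × 2 = 4.53 × 10⁴.
678 ng/mL / 4.53 × 10⁴ = 0.0150 ng/mL = 15.0 pg/mL.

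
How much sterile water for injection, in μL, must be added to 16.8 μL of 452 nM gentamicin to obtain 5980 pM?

1250 μL

5980 pM = 5.98 nM.
V₂ = C₁V₁/C₂ = 452 × 16.8 / 5.98 = 1270 μL.
Diluent to add = V₂ − V₁ = 1270 − 16.8 = 1250 μL.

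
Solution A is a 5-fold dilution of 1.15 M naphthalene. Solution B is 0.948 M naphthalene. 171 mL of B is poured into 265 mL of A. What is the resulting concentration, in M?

0.512 M

C_A = 1.15 M / 5 = 0.230 M.
C_mix = (C_A·V_A + C_B·V_B)/(V_A + V_B) = (0.230×265 + 0.948×171) / 436.0 = 0.512 M.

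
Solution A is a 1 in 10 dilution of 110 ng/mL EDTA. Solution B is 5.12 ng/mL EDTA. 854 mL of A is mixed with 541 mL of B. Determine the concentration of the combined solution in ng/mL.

8.72 ng/mL

C_A = 110 ng/mL / 10 = 11.0 ng/mL.
C_mix = (C_A·V_A + C_B·V_B)/(V_A + V_B) = (11.0×854 + 5.12×541) / 1395 = 8.72 ng/mL.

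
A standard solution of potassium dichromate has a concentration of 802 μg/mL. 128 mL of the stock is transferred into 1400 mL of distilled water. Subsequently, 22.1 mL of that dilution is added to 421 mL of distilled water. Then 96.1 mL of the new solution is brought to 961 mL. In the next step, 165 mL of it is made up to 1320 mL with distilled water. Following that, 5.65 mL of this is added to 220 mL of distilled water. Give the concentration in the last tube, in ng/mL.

Overall dilution factor = 11.94 × 20.05 × 10 × 8 × 39.94 = 7.65 × 10⁵.
802 μg/mL / 7.65 × 10⁵ = 1.05 × 10⁻³ μg/mL = 1.05 ng/mL.

1.05 ng/mL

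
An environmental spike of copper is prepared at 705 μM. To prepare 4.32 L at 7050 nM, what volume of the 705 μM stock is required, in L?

7050 nM = 7.05 μM.
V₁ = C₂V₂/C₁ = 7.05 × 4.32 / 705 = 0.0432 L.

0.0432 L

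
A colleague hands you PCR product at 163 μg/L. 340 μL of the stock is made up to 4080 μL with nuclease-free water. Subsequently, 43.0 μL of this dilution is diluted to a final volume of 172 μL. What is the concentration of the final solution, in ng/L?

Overall dilution factor = 12 × 4 = 48.0.
163 μg/L / 48.0 = 3.40 μg/L = 3400 ng/L.

3400 ng/L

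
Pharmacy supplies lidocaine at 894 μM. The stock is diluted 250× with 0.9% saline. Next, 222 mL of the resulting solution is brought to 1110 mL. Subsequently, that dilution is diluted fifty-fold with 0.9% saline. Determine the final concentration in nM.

Overall dilution factor = 250 × 5 × 50 = 6.25 × 10⁴.
894 μM / 6.25 × 10⁴ = 0.0143 μM = 14.3 nM.

14.3 nM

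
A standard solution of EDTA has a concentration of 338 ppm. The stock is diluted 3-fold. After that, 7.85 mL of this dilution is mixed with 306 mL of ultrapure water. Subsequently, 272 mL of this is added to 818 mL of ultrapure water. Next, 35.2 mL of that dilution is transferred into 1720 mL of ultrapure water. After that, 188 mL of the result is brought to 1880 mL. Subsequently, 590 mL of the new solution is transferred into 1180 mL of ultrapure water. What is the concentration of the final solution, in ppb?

0.470 ppb

Overall dilution factor = 3 × 39.98 × 4.007 × 49.86 × 10 × 3 = 7.19 × 10⁵.
338 ppm / 7.19 × 10⁵ = 4.70 × 10⁻⁴ ppm = 0.470 ppb.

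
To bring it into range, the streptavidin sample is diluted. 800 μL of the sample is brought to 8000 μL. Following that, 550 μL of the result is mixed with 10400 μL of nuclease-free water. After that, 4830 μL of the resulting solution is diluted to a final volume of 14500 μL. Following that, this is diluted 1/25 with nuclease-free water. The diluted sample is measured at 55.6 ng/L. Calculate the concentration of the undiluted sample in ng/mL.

Overall dilution factor = 10 × 19.91 × 3.002 × 25 = 1.49 × 10⁴.
Original = 55.6 ng/L × 1.49 × 10⁴ = 8.31 × 10⁵ ng/L = 831 ng/mL.

831 ng/mL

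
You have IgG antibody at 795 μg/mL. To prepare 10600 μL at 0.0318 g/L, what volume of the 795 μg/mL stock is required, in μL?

424 μL

0.0318 g/L = 31.8 μg/mL.
V₁ = C₂V₂/C₁ = 31.8 × 10600 / 795 = 424 μL.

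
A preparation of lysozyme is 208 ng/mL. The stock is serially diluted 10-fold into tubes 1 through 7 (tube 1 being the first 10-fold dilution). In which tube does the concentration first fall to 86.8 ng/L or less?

Tube n has concentration 208 ng/mL / 10ⁿ.
Need 10ⁿ ≥ 208 ng/mL / 86.8 ng/L = 2396, so n ≥ 3.38.
First such tube: n = 4.

tube 4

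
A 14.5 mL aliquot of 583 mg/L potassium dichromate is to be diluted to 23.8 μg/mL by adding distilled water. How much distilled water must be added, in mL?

341 mL

23.8 μg/mL = 23.8 mg/L.
V₂ = C₁V₁/C₂ = 583 × 14.5 / 23.8 = 355 mL.
Diluent to add = V₂ − V₁ = 355 − 14.5 = 341 mL.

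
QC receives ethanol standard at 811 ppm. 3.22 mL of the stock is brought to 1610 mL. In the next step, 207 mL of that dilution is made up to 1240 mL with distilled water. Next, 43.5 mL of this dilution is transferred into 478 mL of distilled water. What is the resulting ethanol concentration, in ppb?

22.6 ppb

Overall dilution factor = 500 × 5.990 × 11.99 = 3.59 × 10⁴.
811 ppm / 3.59 × 10⁴ = 0.0226 ppm = 22.6 ppb.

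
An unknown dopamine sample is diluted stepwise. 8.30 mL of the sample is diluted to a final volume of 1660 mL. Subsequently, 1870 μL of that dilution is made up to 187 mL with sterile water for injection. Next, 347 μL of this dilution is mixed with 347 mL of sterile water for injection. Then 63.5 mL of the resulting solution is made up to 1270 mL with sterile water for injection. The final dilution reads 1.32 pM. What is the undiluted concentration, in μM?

Overall dilution factor = 200 × 100 × 1001 × 20 = 4.00 × 10⁸.
Original = 1.32 pM × 4.00 × 10⁸ = 5.29 × 10⁸ pM = 529 μM.

529 μM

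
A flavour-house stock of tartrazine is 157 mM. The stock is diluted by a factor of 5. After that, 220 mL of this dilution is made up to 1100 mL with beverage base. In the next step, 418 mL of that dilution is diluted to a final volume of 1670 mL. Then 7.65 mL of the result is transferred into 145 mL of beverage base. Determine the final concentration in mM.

0.0788 mM

Overall dilution factor = 5 × 5 × 3.995 × 19.95 = 1993.
157 mM / 1993 = 0.0788 mM.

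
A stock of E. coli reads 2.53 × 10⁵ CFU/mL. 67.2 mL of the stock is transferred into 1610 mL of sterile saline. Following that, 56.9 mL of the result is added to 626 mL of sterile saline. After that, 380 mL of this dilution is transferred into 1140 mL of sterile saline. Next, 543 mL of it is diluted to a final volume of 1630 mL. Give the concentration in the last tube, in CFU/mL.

Overall dilution factor = 24.96 × 12.00 × 4 × 3.002 = 3597.
2.53 × 10⁵ CFU/mL / 3597 = 70.3 CFU/mL.

70.3 CFU/mL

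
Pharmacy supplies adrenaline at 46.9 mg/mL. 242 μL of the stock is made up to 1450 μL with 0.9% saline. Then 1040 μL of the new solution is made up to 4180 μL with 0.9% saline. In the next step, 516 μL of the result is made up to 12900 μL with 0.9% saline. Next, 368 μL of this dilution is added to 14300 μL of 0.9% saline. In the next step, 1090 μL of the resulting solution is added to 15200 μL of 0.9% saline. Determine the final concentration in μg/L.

Overall dilution factor = 5.992 × 4.019 × 25 × 39.86 × 14.94 = 3.59 × 10⁵.
46.9 mg/mL / 3.59 × 10⁵ = 1.31 × 10⁻⁴ mg/mL = 131 μg/L.

131 μg/L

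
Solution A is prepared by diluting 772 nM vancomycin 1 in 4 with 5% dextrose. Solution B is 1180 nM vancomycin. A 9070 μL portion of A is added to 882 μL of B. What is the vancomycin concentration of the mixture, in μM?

C_A = 772 nM / 4 = 193 nM.
C_mix = (C_A·V_A + C_B·V_B)/(V_A + V_B) = (193×9070 + 1180×882) / 9952 = 280 nM = 0.280 μM.

0.280 μM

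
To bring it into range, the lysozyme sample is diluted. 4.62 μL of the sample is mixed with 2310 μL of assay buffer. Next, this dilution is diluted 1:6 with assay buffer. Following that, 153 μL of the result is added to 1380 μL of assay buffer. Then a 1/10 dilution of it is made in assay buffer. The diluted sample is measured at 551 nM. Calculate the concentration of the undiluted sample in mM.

Overall dilution factor = 501 × 6 × 10.02 × 10 = 3.01 × 10⁵.
Original = 551 nM × 3.01 × 10⁵ = 1.66 × 10⁸ nM = 166 mM.

166 mM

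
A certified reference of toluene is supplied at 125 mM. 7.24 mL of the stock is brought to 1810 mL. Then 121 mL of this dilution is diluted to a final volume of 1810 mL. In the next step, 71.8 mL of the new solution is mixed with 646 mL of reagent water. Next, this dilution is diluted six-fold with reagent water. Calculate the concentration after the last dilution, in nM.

557 nM

Overall dilution factor = 250 × 14.96 × 9.997 × 6 = 2.24 × 10⁵.
125 mM / 2.24 × 10⁵ = 5.57 × 10⁻⁴ mM = 557 nM.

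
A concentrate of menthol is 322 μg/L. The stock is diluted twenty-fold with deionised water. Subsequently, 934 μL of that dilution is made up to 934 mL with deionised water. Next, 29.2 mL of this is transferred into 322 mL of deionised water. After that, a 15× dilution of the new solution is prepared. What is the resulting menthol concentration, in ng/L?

Overall dilution factor = 20 × 1000 × 12.03 × 15 = 3.61 × 10⁶.
322 μg/L / 3.61 × 10⁶ = 8.92 × 10⁻⁵ μg/L = 0.0892 ng/L.

0.0892 ng/L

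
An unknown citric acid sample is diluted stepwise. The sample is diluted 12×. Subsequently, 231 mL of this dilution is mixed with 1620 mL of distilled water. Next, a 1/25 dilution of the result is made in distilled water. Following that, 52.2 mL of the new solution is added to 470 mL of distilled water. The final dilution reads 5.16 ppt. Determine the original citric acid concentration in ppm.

0.124 ppm

Overall dilution factor = 12 × 8.013 × 25 × 10.00 = 2.40 × 10⁴.
Original = 5.16 ppt × 2.40 × 10⁴ = 1.24 × 10⁵ ppt = 0.124 ppm.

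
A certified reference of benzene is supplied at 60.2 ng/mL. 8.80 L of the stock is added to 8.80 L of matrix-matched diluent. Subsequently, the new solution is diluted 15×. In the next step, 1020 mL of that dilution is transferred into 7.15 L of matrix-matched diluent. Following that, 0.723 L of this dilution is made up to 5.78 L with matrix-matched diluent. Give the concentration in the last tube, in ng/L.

Overall dilution factor = 2 × 15 × 8.010 × 7.994 = 1921.
60.2 ng/mL / 1921 = 0.0313 ng/mL = 31.3 ng/L.

31.3 ng/L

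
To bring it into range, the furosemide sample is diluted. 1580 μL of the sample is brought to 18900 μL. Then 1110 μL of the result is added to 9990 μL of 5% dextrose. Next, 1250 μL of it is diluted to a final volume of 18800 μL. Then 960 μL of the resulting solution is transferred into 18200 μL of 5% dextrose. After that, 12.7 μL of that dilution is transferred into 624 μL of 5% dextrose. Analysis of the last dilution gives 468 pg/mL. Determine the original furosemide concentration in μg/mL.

Overall dilution factor = 11.96 × 10 × 15.04 × 19.96 × 50.13 = 1.80 × 10⁶.
Original = 468 pg/mL × 1.80 × 10⁶ = 8.42 × 10⁸ pg/mL = 842 μg/mL.

842 μg/mL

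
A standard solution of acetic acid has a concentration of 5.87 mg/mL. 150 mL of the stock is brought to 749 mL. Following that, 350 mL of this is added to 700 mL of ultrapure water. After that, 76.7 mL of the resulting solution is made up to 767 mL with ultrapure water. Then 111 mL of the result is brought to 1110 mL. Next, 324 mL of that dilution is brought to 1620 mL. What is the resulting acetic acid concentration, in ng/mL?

784 ng/mL

Overall dilution factor = 4.993 × 3 × 10 × 10 × 5 = 7490.
5.87 mg/mL / 7490 = 7.84 × 10⁻⁴ mg/mL = 784 ng/mL.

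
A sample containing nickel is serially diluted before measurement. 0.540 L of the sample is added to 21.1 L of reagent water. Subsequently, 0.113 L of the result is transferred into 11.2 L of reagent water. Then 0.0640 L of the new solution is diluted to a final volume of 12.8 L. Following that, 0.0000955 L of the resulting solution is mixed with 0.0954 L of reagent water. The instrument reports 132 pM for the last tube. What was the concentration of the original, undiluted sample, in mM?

Overall dilution factor = 40.07 × 100.1 × 200 × 1000.0 = 8.02 × 10⁸.
Original = 132 pM × 8.02 × 10⁸ = 1.06 × 10¹¹ pM = 106 mM.

106 mM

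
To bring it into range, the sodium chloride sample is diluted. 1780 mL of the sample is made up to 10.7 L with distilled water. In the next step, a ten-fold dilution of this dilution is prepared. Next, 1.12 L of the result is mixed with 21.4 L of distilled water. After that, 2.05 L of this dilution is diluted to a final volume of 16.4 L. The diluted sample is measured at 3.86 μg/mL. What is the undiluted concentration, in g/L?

37.3 g/L

Overall dilution factor = 6.011 × 10 × 20.11 × 8 = 9670.
Original = 3.86 μg/mL × 9670 = 3.73 × 10⁴ μg/mL = 37.3 g/L.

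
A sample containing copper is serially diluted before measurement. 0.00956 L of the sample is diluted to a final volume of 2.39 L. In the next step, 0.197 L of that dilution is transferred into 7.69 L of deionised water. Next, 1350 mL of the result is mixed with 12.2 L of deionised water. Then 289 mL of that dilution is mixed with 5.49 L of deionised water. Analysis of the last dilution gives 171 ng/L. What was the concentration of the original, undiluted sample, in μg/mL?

344 μg/mL

Overall dilution factor = 250 × 40.04 × 10.04 × 20.00 = 2.01 × 10⁶.
Original = 171 ng/L × 2.01 × 10⁶ = 3.44 × 10⁸ ng/L = 344 μg/mL.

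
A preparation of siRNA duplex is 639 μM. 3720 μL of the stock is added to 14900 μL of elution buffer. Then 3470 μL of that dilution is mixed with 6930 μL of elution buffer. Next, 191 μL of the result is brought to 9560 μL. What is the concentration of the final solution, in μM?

Overall dilution factor = 5.005 × 2.997 × 50.05 = 751.
639 μM / 751 = 0.851 μM.

0.851 μM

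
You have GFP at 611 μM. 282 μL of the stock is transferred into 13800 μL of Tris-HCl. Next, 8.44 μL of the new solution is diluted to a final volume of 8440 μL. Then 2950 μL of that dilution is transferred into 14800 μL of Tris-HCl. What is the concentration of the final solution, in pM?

Overall dilution factor = 49.94 × 1000 × 6.017 = 3.00 × 10⁵.
611 μM / 3.00 × 10⁵ = 2.03 × 10⁻³ μM = 2030 pM.

2030 pM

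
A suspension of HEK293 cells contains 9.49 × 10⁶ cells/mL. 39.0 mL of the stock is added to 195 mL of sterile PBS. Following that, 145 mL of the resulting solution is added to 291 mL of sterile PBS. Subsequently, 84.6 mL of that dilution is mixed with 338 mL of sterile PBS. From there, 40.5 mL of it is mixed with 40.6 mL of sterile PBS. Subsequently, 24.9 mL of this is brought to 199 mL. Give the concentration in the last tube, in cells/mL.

6580 cells/mL

Overall dilution factor = 6 × 3.007 × 4.995 × 2.002 × 7.992 = 1442.
9.49 × 10⁶ cells/mL / 1442 = 6580 cells/mL.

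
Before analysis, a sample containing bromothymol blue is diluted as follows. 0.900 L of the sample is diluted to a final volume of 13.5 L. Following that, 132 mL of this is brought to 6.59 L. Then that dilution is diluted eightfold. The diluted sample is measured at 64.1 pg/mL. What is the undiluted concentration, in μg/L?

Overall dilution factor = 15 × 49.92 × 8 = 5991.
Original = 64.1 pg/mL × 5991 = 3.84 × 10⁵ pg/mL = 384 μg/L.

384 μg/L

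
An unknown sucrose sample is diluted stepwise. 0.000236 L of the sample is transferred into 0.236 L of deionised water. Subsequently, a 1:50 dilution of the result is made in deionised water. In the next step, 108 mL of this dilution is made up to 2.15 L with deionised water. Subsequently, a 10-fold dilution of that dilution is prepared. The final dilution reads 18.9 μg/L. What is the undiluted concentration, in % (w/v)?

Overall dilution factor = 1001 × 50 × 19.91 × 10 = 9.96 × 10⁶.
Original = 18.9 μg/L × 9.96 × 10⁶ = 1.88 × 10⁸ μg/L = 18.8 % (w/v).

18.8 % (w/v)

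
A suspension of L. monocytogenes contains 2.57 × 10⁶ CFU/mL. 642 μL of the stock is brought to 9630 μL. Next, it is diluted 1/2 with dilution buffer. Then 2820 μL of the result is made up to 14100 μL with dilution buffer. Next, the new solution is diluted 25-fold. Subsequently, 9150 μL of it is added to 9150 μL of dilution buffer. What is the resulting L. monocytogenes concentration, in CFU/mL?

Overall dilution factor = 15 × 2 × 5 × 25 × 2 = 7500.
2.57 × 10⁶ CFU/mL / 7500 = 343 CFU/mL.

343 CFU/mL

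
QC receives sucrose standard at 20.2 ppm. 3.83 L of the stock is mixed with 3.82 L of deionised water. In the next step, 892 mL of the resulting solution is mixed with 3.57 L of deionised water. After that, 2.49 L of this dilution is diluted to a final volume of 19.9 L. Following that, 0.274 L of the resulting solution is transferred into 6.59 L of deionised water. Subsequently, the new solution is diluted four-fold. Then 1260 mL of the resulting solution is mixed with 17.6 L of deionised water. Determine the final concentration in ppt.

Overall dilution factor = 1.997 × 5.002 × 7.992 × 25.05 × 4 × 14.97 = 1.20 × 10⁵.
20.2 ppm / 1.20 × 10⁵ = 1.69 × 10⁻⁴ ppm = 169 ppt.

169 ppt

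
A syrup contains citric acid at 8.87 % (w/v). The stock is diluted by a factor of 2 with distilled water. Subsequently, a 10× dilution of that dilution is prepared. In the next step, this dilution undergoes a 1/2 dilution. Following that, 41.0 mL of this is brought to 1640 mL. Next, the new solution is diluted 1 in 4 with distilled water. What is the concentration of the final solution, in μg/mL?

Overall dilution factor = 2 × 10 × 2 × 40 × 4 = 6400.
8.87 % (w/v) / 6400 = 1.39 × 10⁻³ % (w/v) = 13.9 μg/mL.

13.9 μg/mL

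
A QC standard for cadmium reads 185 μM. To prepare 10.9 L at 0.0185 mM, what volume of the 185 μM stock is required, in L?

0.0185 mM = 18.5 μM.
V₁ = C₂V₂/C₁ = 18.5 × 10.9 / 185 = 1.09 L.

1.09 L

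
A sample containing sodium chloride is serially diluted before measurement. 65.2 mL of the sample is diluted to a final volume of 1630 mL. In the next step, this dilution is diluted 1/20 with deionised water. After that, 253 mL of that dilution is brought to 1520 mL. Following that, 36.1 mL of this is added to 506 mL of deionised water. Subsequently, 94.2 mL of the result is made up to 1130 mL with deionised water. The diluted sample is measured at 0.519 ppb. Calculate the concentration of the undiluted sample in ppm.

281 ppm

Overall dilution factor = 25 × 20 × 6.008 × 15.02 × 12.00 = 5.41 × 10⁵.
Original = 0.519 ppb × 5.41 × 10⁵ = 2.81 × 10⁵ ppb = 281 ppm.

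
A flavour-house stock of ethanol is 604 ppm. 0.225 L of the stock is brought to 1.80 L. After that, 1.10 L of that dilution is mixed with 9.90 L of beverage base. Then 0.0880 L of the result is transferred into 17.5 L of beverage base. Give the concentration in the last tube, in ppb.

37.8 ppb

Overall dilution factor = 8 × 10 × 199.9 = 1.60 × 10⁴.
604 ppm / 1.60 × 10⁴ = 0.0378 ppm = 37.8 ppb.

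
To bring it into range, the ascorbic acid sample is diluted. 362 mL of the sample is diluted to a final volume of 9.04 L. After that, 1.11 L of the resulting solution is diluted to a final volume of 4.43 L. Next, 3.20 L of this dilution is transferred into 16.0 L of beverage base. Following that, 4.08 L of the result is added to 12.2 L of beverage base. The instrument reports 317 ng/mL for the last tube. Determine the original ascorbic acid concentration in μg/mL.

Overall dilution factor = 24.97 × 3.991 × 6 × 3.990 = 2386.
Original = 317 ng/mL × 2386 = 7.56 × 10⁵ ng/mL = 756 μg/mL.

756 μg/mL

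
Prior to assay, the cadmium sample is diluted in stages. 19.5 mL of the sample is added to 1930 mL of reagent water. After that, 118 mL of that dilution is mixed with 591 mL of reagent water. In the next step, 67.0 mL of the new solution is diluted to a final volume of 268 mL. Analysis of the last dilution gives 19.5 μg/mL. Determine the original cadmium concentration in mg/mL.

Overall dilution factor = 99.97 × 6.008 × 4 = 2403.
Original = 19.5 μg/mL × 2403 = 4.69 × 10⁴ μg/mL = 46.9 mg/mL.

46.9 mg/mL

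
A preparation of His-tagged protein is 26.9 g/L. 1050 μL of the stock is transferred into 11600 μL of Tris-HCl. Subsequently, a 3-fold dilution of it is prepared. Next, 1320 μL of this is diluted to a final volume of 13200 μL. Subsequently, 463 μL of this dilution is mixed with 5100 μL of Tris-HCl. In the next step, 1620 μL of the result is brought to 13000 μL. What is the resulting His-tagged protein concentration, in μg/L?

Overall dilution factor = 12.05 × 3 × 10 × 12.02 × 8.025 = 3.48 × 10⁴.
26.9 g/L / 3.48 × 10⁴ = 7.72 × 10⁻⁴ g/L = 772 μg/L.

772 μg/L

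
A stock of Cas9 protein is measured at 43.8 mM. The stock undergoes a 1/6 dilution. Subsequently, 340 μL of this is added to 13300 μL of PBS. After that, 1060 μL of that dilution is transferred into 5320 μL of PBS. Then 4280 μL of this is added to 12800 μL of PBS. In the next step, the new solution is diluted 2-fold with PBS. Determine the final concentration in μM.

Overall dilution factor = 6 × 40.12 × 6.019 × 3.991 × 2 = 1.16 × 10⁴.
43.8 mM / 1.16 × 10⁴ = 3.79 × 10⁻³ mM = 3.79 μM.

3.79 μM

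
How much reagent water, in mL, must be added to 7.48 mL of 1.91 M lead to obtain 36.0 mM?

36.0 mM = 0.0360 M.
V₂ = C₁V₁/C₂ = 1.91 × 7.48 / 0.0360 = 397 mL.
Diluent to add = V₂ − V₁ = 397 − 7.48 = 389 mL.

389 mL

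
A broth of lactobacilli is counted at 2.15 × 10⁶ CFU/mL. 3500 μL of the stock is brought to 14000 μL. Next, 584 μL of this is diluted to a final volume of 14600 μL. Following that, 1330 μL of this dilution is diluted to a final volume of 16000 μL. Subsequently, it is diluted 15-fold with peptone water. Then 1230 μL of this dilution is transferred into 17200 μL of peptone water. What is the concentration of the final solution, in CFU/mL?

7.95 CFU/mL

Overall dilution factor = 4 × 25 × 12.03 × 15 × 14.98 = 2.70 × 10⁵.
2.15 × 10⁶ CFU/mL / 2.70 × 10⁵ = 7.95 CFU/mL.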